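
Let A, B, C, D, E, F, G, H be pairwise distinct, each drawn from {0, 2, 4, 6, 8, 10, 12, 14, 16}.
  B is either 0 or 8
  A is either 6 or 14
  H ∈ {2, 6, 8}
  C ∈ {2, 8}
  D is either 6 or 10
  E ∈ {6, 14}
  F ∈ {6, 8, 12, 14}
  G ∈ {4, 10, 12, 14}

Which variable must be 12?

Among the 8 variables, 0 fits only B (and all 8 values in {0, 2, 4, 6, 8, 10, 12, 14} must be used), so B = 0.
The 7 still-open variables together cover exactly {2, 4, 6, 8, 10, 12, 14} — 7 values for 7 variables — and 4 appears only in G's list, so G = 4.
The 6 still-open variables draw from only 6 values {2, 6, 8, 10, 12, 14}, so each is used; only D can be 10, hence D = 10.
The 5 still-open variables together cover exactly {2, 6, 8, 12, 14} — 5 values for 5 variables — and 12 appears only in F's list, so F = 12.

F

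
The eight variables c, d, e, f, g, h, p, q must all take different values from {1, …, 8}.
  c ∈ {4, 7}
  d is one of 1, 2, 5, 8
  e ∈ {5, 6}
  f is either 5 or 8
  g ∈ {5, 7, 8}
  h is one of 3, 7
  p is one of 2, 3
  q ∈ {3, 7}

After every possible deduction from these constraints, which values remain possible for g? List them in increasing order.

The 8 variables draw from only 8 values {1, 2, 3, 4, 5, 6, 7, 8}, so each is used; only d can be 1, hence d = 1.
Among the 7 still-open variables, 2 fits only p (and all 7 values in {2, 3, 4, 5, 6, 7, 8} must be used), so p = 2.
Among the 6 still-open variables, 4 fits only c (and all 6 values in {3, 4, 5, 6, 7, 8} must be used), so c = 4.
Among the 5 still-open variables, 6 fits only e (and all 5 values in {3, 5, 6, 7, 8} must be used), so e = 6.
h and q between them cover only {3, 7} — a naked pair. Remove those values from g.
No further eliminations apply; g can still be any of 5, 8.

5, 8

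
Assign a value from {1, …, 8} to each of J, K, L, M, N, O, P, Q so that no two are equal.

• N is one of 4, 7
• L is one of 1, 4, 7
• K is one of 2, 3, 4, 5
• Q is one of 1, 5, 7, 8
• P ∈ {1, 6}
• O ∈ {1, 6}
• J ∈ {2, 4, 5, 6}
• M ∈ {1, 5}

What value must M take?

5

The 8 variables draw from only 8 values {1, 2, 3, 4, 5, 6, 7, 8}, so each is used; only K can be 3, hence K = 3.
The 7 still-open variables draw from only 7 values {1, 2, 4, 5, 6, 7, 8}, so each is used; only J can be 2, hence J = 2.
Among the 6 still-open variables, 8 fits only Q (and all 6 values in {1, 4, 5, 6, 7, 8} must be used), so Q = 8.
Among the 5 still-open variables, 5 fits only M (and all 5 values in {1, 4, 5, 6, 7} must be used), so M = 5.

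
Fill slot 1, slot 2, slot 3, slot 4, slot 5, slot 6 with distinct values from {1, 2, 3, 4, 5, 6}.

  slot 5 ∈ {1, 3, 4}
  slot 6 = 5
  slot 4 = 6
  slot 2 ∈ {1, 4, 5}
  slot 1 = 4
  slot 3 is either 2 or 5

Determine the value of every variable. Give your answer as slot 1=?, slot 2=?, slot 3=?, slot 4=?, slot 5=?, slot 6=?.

slot 1 must be 4 (only option left). Remove 4 from slot 2, slot 5.
slot 4 has just one choice, so slot 4 = 6.
slot 6 has just one choice, so slot 6 = 5. Strike 5 from slot 2, slot 3.
slot 2's domain is down to {1}, so slot 2 = 1. Eliminate 1 elsewhere: slot 5.
That leaves slot 3 = 2.
slot 5 must be 3 (only option left).

slot 1=4, slot 2=1, slot 3=2, slot 4=6, slot 5=3, slot 6=5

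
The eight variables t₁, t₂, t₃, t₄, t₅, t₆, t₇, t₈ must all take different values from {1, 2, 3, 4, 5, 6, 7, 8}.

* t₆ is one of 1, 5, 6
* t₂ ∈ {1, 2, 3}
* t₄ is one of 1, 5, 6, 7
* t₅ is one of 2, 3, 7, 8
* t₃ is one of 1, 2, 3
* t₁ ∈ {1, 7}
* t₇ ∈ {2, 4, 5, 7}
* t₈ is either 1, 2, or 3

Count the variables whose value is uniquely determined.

The 8 variables draw from only 8 values {1, 2, 3, 4, 5, 6, 7, 8}, so each is used; only t₇ can be 4, hence t₇ = 4.
The 7 still-open variables draw from only 7 values {1, 2, 3, 5, 6, 7, 8}, so each is used; only t₅ can be 8, hence t₅ = 8.
t₂, t₃, t₈ between them cover only {1, 2, 3} — a naked triple. Remove those values from t₁, t₄, t₆.
t₁ must be 7 (only option left). So t₄ can't be 7.
Determined: t₁=7, t₅=8, t₇=4. The other variables each still have more than one consistent value. That makes 3.

3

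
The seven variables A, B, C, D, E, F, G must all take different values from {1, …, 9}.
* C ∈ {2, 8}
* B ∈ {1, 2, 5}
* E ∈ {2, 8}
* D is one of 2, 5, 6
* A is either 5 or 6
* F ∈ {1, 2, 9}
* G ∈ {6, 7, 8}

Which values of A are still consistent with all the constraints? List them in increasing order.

5, 6

The 7 variables draw from only 7 values {1, 2, 5, 6, 7, 8, 9}, so each is used; only G can be 7, hence G = 7.
The 6 still-open variables together cover exactly {1, 2, 5, 6, 8, 9} — 6 values for 6 variables — and 9 appears only in F's list, so F = 9.
The 5 still-open variables draw from only 5 values {1, 2, 5, 6, 8}, so each is used; only B can be 1, hence B = 1.
C and E share exactly the 2 values {2, 8}; by pigeonhole those values go to them, so strike 2, 8 from D.
No further eliminations apply; A can still be any of 5, 6.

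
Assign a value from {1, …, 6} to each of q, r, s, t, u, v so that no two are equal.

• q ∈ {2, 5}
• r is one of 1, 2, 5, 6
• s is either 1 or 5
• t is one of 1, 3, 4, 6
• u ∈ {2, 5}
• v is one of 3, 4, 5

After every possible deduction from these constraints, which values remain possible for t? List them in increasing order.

q and u between them cover only {2, 5} — a naked pair. Remove those values from r, s, v.
s's domain is down to {1}, so s = 1. Eliminate 1 elsewhere: r, t.
r must be 6 (only option left). So t can't be 6.
No further eliminations apply; t can still be any of 3, 4.

3, 4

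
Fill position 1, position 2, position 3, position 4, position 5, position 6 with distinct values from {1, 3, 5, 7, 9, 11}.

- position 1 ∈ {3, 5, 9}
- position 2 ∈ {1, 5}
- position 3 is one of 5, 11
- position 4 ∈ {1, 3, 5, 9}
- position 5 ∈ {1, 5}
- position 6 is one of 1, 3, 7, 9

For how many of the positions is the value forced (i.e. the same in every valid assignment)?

2

The 6 variables draw from only 6 values {1, 3, 5, 7, 9, 11}, so each is used; only position 6 can be 7, hence position 6 = 7.
Among the 5 still-open variables, 11 fits only position 3 (and all 5 values in {1, 3, 5, 9, 11} must be used), so position 3 = 11.
position 2 and position 5 share exactly the 2 values {1, 5}; by pigeonhole those values go to them, so strike 1, 5 from position 1, position 4.
Determined: position 3=11, position 6=7. The other positions each still have more than one consistent value. That makes 2.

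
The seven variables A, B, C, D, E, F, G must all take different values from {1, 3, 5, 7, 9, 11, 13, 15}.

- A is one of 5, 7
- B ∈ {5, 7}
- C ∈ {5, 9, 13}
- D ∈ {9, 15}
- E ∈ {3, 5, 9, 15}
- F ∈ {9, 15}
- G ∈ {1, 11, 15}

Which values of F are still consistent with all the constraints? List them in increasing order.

9, 15

A and B between them cover only {5, 7} — a naked pair. Remove those values from C, E.
D and F share exactly the 2 values {9, 15}; by pigeonhole those values go to them, so strike 9, 15 from C, E, G.
C has just one choice, so C = 13.
E has just one choice, so E = 3.
No further eliminations apply; F can still be any of 9, 15.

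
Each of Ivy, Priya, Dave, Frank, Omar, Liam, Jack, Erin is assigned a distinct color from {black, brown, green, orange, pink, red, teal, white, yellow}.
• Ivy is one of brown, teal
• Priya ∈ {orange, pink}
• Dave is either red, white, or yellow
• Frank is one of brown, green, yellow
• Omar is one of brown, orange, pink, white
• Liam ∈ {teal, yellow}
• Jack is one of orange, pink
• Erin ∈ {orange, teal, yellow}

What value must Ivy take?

brown

The 8 variables together cover exactly {brown, green, orange, pink, red, teal, white, yellow} — 8 values for 8 variables — and green appears only in Frank's list, so Frank = green.
Among the 7 still-open variables, red fits only Dave (and all 7 values in {brown, orange, pink, red, teal, white, yellow} must be used), so Dave = red.
The 6 still-open variables together cover exactly {brown, orange, pink, teal, white, yellow} — 6 values for 6 variables — and white appears only in Omar's list, so Omar = white.
Among the 5 still-open variables, brown fits only Ivy (and all 5 values in {brown, orange, pink, teal, yellow} must be used), so Ivy = brown.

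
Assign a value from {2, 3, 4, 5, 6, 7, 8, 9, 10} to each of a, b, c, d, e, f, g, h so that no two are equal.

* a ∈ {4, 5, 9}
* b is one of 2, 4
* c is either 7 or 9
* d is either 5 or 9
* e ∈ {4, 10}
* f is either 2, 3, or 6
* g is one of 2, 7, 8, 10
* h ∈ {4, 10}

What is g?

e and h share exactly the 2 values {4, 10}; by pigeonhole those values go to them, so strike 4, 10 from a, b, g.
b's domain is down to {2}, so b = 2. Eliminate 2 elsewhere: f, g.
a and d share exactly the 2 values {5, 9}; by pigeonhole those values go to them, so strike 5, 9 from c.
That leaves c = 7. Remove 7 from g.
So g = 8.

8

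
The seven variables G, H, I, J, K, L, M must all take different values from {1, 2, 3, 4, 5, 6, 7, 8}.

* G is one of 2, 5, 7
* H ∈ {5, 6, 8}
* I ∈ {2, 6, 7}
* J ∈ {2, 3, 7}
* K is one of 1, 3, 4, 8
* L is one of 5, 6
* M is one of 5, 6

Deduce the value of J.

The 2 variables L and M are confined to {5, 6}, which locks those values in; drop them from G, H, I.
H's domain is down to {8}, so H = 8. Eliminate 8 elsewhere: K.
G and I share exactly the 2 values {2, 7}; by pigeonhole those values go to them, so strike 2, 7 from J.
So J = 3.

3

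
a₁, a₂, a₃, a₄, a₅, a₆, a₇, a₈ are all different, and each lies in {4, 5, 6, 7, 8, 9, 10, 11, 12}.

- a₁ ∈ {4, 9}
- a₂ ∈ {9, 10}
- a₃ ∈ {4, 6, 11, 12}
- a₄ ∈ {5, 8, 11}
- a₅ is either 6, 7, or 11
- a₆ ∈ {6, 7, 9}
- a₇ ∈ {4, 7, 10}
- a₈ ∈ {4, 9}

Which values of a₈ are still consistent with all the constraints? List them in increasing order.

4, 9

a₁ and a₈ share exactly the 2 values {4, 9}; by pigeonhole those values go to them, so strike 4, 9 from a₂, a₃, a₆, a₇.
That leaves a₂ = 10. Remove 10 from a₇.
a₇ has just one choice, so a₇ = 7. Eliminate 7 elsewhere: a₅, a₆.
a₆'s domain is down to {6}, so a₆ = 6. So a₃, a₅ can't be 6.
a₅'s domain is down to {11}, so a₅ = 11. So a₃, a₄ can't be 11.
a₃ must be 12 (only option left).
No further eliminations apply; a₈ can still be any of 4, 9.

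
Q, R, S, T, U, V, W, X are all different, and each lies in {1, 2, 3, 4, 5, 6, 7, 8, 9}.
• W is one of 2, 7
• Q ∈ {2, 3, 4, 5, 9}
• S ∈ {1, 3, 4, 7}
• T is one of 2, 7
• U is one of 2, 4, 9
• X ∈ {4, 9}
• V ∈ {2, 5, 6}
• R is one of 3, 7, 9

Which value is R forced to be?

Among the 8 variables, 1 fits only S (and all 8 values in {1, 2, 3, 4, 5, 6, 7, 9} must be used), so S = 1.
Among the 7 still-open variables, 6 fits only V (and all 7 values in {2, 3, 4, 5, 6, 7, 9} must be used), so V = 6.
Among the 6 still-open variables, 5 fits only Q (and all 6 values in {2, 3, 4, 5, 7, 9} must be used), so Q = 5.
The 5 still-open variables draw from only 5 values {2, 3, 4, 7, 9}, so each is used; only R can be 3, hence R = 3.

3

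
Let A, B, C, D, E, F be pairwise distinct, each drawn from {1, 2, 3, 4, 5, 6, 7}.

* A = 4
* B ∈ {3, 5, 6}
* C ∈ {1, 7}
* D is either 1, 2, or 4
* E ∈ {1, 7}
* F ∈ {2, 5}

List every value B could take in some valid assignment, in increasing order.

3, 6

A must be 4 (only option left). Eliminate 4 elsewhere: D.
C and E between them cover only {1, 7} — a naked pair. Remove those values from D.
D's domain is down to {2}, so D = 2. So F can't be 2.
That leaves F = 5. Eliminate 5 elsewhere: B.
No further eliminations apply; B can still be any of 3, 6.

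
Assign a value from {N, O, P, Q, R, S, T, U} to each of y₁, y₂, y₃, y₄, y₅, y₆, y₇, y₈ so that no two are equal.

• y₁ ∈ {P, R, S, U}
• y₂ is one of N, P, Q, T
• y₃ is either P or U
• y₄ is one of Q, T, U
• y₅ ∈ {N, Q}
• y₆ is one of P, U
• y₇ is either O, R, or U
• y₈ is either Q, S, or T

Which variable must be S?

The 8 variables together cover exactly {N, O, P, Q, R, S, T, U} — 8 values for 8 variables — and O appears only in y₇'s list, so y₇ = O.
The 7 still-open variables together cover exactly {N, P, Q, R, S, T, U} — 7 values for 7 variables — and R appears only in y₁'s list, so y₁ = R.
The 6 still-open variables draw from only 6 values {N, P, Q, S, T, U}, so each is used; only y₈ can be S, hence y₈ = S.

y₈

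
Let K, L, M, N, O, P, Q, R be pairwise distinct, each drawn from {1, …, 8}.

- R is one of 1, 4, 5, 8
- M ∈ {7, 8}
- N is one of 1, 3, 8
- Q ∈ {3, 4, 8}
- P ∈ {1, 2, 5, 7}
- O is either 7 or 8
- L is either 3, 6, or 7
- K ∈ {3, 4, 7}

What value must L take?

The 8 variables draw from only 8 values {1, 2, 3, 4, 5, 6, 7, 8}, so each is used; only P can be 2, hence P = 2.
The 7 still-open variables together cover exactly {1, 3, 4, 5, 6, 7, 8} — 7 values for 7 variables — and 5 appears only in R's list, so R = 5.
Among the 6 still-open variables, 1 fits only N (and all 6 values in {1, 3, 4, 6, 7, 8} must be used), so N = 1.
The 5 still-open variables together cover exactly {3, 4, 6, 7, 8} — 5 values for 5 variables — and 6 appears only in L's list, so L = 6.

6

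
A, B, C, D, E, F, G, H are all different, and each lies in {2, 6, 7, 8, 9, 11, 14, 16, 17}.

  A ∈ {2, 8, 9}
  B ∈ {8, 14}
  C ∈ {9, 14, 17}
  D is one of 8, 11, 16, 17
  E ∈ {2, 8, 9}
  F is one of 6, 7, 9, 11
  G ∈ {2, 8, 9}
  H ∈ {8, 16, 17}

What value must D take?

11

A, E, G share exactly the 3 values {2, 8, 9}; by pigeonhole those values go to them, so strike 2, 8, 9 from B, C, D, F, H.
That leaves B = 14. Eliminate 14 elsewhere: C.
C must be 17 (only option left). So D, H can't be 17.
H has just one choice, so H = 16. Strike 16 from D.
So D = 11.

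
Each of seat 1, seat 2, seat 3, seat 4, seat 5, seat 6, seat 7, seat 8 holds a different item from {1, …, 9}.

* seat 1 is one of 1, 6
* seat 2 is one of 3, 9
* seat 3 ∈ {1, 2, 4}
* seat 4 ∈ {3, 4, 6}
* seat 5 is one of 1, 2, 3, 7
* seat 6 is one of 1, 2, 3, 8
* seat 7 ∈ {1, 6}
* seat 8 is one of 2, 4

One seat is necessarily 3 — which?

seat 4

Among the 8 variables, 7 fits only seat 5 (and all 8 values in {1, 2, 3, 4, 6, 7, 8, 9} must be used), so seat 5 = 7.
The 7 still-open variables together cover exactly {1, 2, 3, 4, 6, 8, 9} — 7 values for 7 variables — and 8 appears only in seat 6's list, so seat 6 = 8.
The 6 still-open variables together cover exactly {1, 2, 3, 4, 6, 9} — 6 values for 6 variables — and 9 appears only in seat 2's list, so seat 2 = 9.
Among the 5 still-open variables, 3 fits only seat 4 (and all 5 values in {1, 2, 3, 4, 6} must be used), so seat 4 = 3.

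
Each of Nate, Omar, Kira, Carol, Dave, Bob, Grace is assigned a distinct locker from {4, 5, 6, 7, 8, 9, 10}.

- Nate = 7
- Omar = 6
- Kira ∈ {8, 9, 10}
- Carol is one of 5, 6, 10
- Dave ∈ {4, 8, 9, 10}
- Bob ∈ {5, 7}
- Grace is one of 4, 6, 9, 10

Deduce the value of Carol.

Nate's domain is down to {7}, so Nate = 7. So Bob can't be 7.
Omar must be 6 (only option left). So Carol, Grace can't be 6.
That leaves Bob = 5. Strike 5 from Carol.
So Carol = 10.

10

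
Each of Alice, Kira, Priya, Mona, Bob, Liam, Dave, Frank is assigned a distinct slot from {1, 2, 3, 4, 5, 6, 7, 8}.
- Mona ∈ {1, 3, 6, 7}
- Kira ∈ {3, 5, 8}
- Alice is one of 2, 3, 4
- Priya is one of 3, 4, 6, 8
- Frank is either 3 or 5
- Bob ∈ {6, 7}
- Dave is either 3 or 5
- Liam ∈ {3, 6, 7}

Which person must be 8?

Kira

Among the 8 variables, 1 fits only Mona (and all 8 values in {1, 2, 3, 4, 5, 6, 7, 8} must be used), so Mona = 1.
Among the 7 still-open variables, 2 fits only Alice (and all 7 values in {2, 3, 4, 5, 6, 7, 8} must be used), so Alice = 2.
The 6 still-open variables draw from only 6 values {3, 4, 5, 6, 7, 8}, so each is used; only Priya can be 4, hence Priya = 4.
The 5 still-open variables draw from only 5 values {3, 5, 6, 7, 8}, so each is used; only Kira can be 8, hence Kira = 8.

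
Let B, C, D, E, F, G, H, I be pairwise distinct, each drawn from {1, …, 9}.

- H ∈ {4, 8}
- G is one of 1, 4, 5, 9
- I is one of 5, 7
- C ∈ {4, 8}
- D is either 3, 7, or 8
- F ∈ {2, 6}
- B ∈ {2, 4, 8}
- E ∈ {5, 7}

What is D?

3

The 2 variables C and H are confined to {4, 8}, which locks those values in; drop them from B, D, G.
B's domain is down to {2}, so B = 2. Eliminate 2 elsewhere: F.
F has just one choice, so F = 6.
E and I share exactly the 2 values {5, 7}; by pigeonhole those values go to them, so strike 5, 7 from D, G.
So D = 3.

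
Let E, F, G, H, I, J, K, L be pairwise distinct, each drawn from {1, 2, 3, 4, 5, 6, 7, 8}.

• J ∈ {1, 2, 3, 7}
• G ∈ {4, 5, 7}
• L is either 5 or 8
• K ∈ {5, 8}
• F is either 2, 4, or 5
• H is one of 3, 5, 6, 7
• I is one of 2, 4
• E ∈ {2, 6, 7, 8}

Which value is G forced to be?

7

The 8 variables draw from only 8 values {1, 2, 3, 4, 5, 6, 7, 8}, so each is used; only J can be 1, hence J = 1.
The 7 still-open variables together cover exactly {2, 3, 4, 5, 6, 7, 8} — 7 values for 7 variables — and 3 appears only in H's list, so H = 3.
Among the 6 still-open variables, 6 fits only E (and all 6 values in {2, 4, 5, 6, 7, 8} must be used), so E = 6.
Among the 5 still-open variables, 7 fits only G (and all 5 values in {2, 4, 5, 7, 8} must be used), so G = 7.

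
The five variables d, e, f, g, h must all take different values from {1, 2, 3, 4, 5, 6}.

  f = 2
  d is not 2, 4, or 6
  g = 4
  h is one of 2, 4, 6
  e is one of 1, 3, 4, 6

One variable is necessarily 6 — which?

h

f must be 2 (only option left). Remove 2 from h.
g must be 4 (only option left). Eliminate 4 elsewhere: e, h.
So 6 goes to h.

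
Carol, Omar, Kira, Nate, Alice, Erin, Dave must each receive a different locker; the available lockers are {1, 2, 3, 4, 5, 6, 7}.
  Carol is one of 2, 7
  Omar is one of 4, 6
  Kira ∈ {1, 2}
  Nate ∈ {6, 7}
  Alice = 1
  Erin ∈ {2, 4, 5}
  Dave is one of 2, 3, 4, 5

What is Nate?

Alice has just one choice, so Alice = 1. Eliminate 1 elsewhere: Kira.
That leaves Kira = 2. Strike 2 from Carol, Erin, Dave.
Carol has just one choice, so Carol = 7. Remove 7 from Nate.
So Nate = 6.

6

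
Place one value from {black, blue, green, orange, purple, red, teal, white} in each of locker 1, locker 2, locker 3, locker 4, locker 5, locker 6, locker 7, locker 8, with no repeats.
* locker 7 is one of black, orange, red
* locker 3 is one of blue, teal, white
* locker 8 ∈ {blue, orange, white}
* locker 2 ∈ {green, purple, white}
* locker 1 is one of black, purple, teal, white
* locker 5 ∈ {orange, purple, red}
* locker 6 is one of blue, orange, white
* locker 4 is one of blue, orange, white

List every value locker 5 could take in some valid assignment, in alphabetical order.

The 8 variables draw from only 8 values {black, blue, green, orange, purple, red, teal, white}, so each is used; only locker 2 can be green, hence locker 2 = green.
locker 4, locker 6, locker 8 between them cover only {blue, orange, white} — a naked triple. Remove those values from locker 1, locker 3, locker 5, locker 7.
locker 3 has just one choice, so locker 3 = teal. Eliminate teal elsewhere: locker 1.
No further eliminations apply; locker 5 can still be any of purple, red.

purple, red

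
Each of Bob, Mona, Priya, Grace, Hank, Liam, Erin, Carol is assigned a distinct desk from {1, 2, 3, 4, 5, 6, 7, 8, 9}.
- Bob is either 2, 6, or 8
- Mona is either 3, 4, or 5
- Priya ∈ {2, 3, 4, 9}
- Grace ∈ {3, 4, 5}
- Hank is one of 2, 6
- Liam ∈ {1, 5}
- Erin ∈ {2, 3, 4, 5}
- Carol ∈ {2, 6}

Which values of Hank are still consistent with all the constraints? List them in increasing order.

The 8 variables draw from only 8 values {1, 2, 3, 4, 5, 6, 8, 9}, so each is used; only Liam can be 1, hence Liam = 1.
The 7 still-open variables together cover exactly {2, 3, 4, 5, 6, 8, 9} — 7 values for 7 variables — and 8 appears only in Bob's list, so Bob = 8.
The 6 still-open variables draw from only 6 values {2, 3, 4, 5, 6, 9}, so each is used; only Priya can be 9, hence Priya = 9.
The 2 variables Hank and Carol are confined to {2, 6}, which locks those values in; drop them from Erin.
No further eliminations apply; Hank can still be any of 2, 6.

2, 6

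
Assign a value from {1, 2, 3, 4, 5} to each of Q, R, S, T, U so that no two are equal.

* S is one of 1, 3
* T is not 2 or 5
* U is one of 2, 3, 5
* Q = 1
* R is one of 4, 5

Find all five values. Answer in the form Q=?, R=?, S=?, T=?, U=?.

Q's domain is down to {1}, so Q = 1. So S, T can't be 1.
S must be 3 (only option left). So T, U can't be 3.
T has just one choice, so T = 4. Eliminate 4 elsewhere: R.
R's domain is down to {5}, so R = 5. Remove 5 from U.
U must be 2 (only option left).

Q=1, R=5, S=3, T=4, U=2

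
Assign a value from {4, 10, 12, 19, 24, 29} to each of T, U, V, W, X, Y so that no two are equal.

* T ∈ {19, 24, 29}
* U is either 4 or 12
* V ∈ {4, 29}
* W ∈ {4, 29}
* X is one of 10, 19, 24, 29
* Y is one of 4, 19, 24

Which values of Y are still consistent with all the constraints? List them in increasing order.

19, 24

The 6 variables together cover exactly {4, 10, 12, 19, 24, 29} — 6 values for 6 variables — and 10 appears only in X's list, so X = 10.
Among the 5 still-open variables, 12 fits only U (and all 5 values in {4, 12, 19, 24, 29} must be used), so U = 12.
V and W between them cover only {4, 29} — a naked pair. Remove those values from T, Y.
No further eliminations apply; Y can still be any of 19, 24.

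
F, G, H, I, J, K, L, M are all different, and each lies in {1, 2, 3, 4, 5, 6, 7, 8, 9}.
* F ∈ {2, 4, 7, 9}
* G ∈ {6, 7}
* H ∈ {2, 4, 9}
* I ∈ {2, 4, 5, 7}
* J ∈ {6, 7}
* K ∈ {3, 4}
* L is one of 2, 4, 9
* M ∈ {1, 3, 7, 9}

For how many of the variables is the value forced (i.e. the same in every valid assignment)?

The 8 variables draw from only 8 values {1, 2, 3, 4, 5, 6, 7, 9}, so each is used; only M can be 1, hence M = 1.
The 7 still-open variables draw from only 7 values {2, 3, 4, 5, 6, 7, 9}, so each is used; only K can be 3, hence K = 3.
The 6 still-open variables draw from only 6 values {2, 4, 5, 6, 7, 9}, so each is used; only I can be 5, hence I = 5.
The 2 variables G and J are confined to {6, 7}, which locks those values in; drop them from F.
Determined: I=5, K=3, M=1. The other variables each still have more than one consistent value. That makes 3.

3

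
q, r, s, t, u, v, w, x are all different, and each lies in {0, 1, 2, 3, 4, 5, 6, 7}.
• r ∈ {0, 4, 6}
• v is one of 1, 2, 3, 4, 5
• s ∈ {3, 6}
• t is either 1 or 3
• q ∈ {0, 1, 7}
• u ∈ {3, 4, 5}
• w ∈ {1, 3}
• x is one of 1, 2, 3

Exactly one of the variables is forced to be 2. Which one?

x

The 8 variables draw from only 8 values {0, 1, 2, 3, 4, 5, 6, 7}, so each is used; only q can be 7, hence q = 7.
The 7 still-open variables draw from only 7 values {0, 1, 2, 3, 4, 5, 6}, so each is used; only r can be 0, hence r = 0.
The 6 still-open variables draw from only 6 values {1, 2, 3, 4, 5, 6}, so each is used; only s can be 6, hence s = 6.
t and w between them cover only {1, 3} — a naked pair. Remove those values from u, v, x.
So 2 goes to x.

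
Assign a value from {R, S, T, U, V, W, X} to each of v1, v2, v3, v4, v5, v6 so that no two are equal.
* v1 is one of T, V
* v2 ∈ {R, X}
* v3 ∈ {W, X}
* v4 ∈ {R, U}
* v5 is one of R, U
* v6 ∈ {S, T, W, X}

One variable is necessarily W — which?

v4 and v5 share exactly the 2 values {R, U}; by pigeonhole those values go to them, so strike R, U from v2.
That leaves v2 = X. Remove X from v3, v6.
So W goes to v3.

v3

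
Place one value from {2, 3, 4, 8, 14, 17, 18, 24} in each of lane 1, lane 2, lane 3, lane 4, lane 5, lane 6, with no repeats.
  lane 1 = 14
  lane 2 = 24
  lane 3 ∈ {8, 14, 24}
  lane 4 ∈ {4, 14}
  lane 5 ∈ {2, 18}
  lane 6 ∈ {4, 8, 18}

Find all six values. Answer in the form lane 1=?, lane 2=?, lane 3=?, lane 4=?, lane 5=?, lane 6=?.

lane 1=14, lane 2=24, lane 3=8, lane 4=4, lane 5=2, lane 6=18

lane 1 has just one choice, so lane 1 = 14. Remove 14 from lane 3, lane 4.
lane 2 has just one choice, so lane 2 = 24. Eliminate 24 elsewhere: lane 3.
That leaves lane 3 = 8. So lane 6 can't be 8.
lane 4 has just one choice, so lane 4 = 4. Remove 4 from lane 6.
lane 6 has just one choice, so lane 6 = 18. So lane 5 can't be 18.
lane 5 has just one choice, so lane 5 = 2.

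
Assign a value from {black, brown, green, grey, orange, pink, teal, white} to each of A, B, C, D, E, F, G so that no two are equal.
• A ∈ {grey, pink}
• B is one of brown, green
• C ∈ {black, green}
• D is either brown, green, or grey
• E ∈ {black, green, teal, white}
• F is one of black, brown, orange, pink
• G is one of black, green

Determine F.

C and G between them cover only {black, green} — a naked pair. Remove those values from B, D, E, F.
B's domain is down to {brown}, so B = brown. So D, F can't be brown.
That leaves D = grey. Strike grey from A.
A must be pink (only option left). Strike pink from F.
So F = orange.

orange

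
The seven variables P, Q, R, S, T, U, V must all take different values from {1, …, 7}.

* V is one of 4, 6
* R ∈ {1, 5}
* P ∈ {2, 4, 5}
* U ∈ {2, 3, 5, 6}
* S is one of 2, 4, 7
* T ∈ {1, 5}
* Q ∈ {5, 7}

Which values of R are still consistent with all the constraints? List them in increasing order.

1, 5

The 7 variables together cover exactly {1, 2, 3, 4, 5, 6, 7} — 7 values for 7 variables — and 3 appears only in U's list, so U = 3.
The 6 still-open variables draw from only 6 values {1, 2, 4, 5, 6, 7}, so each is used; only V can be 6, hence V = 6.
R and T between them cover only {1, 5} — a naked pair. Remove those values from P, Q.
Q has just one choice, so Q = 7. Eliminate 7 elsewhere: S.
No further eliminations apply; R can still be any of 1, 5.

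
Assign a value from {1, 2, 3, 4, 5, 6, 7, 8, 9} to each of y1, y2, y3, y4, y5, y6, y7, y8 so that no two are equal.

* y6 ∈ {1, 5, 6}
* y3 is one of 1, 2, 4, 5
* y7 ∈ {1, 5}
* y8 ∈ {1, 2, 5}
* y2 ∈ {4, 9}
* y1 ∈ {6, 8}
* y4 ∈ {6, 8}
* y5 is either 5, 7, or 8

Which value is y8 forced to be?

Among the 8 variables, 7 fits only y5 (and all 8 values in {1, 2, 4, 5, 6, 7, 8, 9} must be used), so y5 = 7.
The 7 still-open variables together cover exactly {1, 2, 4, 5, 6, 8, 9} — 7 values for 7 variables — and 9 appears only in y2's list, so y2 = 9.
The 6 still-open variables together cover exactly {1, 2, 4, 5, 6, 8} — 6 values for 6 variables — and 4 appears only in y3's list, so y3 = 4.
The 5 still-open variables together cover exactly {1, 2, 5, 6, 8} — 5 values for 5 variables — and 2 appears only in y8's list, so y8 = 2.

2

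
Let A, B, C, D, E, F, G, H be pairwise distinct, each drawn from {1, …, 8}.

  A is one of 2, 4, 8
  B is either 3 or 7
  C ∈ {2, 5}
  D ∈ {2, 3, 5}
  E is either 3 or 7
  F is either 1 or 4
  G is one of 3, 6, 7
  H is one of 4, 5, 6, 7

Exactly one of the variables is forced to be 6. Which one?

The 8 variables together cover exactly {1, 2, 3, 4, 5, 6, 7, 8} — 8 values for 8 variables — and 1 appears only in F's list, so F = 1.
The 7 still-open variables draw from only 7 values {2, 3, 4, 5, 6, 7, 8}, so each is used; only A can be 8, hence A = 8.
The 6 still-open variables draw from only 6 values {2, 3, 4, 5, 6, 7}, so each is used; only H can be 4, hence H = 4.
Among the 5 still-open variables, 6 fits only G (and all 5 values in {2, 3, 5, 6, 7} must be used), so G = 6.

G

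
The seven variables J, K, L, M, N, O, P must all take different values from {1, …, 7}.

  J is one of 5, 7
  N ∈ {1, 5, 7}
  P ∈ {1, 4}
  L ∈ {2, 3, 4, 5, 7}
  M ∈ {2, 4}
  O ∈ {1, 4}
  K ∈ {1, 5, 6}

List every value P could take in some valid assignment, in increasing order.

1, 4

The 7 variables draw from only 7 values {1, 2, 3, 4, 5, 6, 7}, so each is used; only L can be 3, hence L = 3.
The 6 still-open variables draw from only 6 values {1, 2, 4, 5, 6, 7}, so each is used; only M can be 2, hence M = 2.
The 5 still-open variables draw from only 5 values {1, 4, 5, 6, 7}, so each is used; only K can be 6, hence K = 6.
The 2 variables O and P are confined to {1, 4}, which locks those values in; drop them from N.
No further eliminations apply; P can still be any of 1, 4.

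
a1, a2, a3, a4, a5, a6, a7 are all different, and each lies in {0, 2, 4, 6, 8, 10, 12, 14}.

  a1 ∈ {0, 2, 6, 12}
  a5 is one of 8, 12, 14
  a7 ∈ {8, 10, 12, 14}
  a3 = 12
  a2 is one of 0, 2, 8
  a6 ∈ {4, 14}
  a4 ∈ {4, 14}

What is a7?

10

a3 has just one choice, so a3 = 12. Strike 12 from a1, a5, a7.
The 2 variables a4 and a6 are confined to {4, 14}, which locks those values in; drop them from a5, a7.
That leaves a5 = 8. Strike 8 from a2, a7.
So a7 = 10.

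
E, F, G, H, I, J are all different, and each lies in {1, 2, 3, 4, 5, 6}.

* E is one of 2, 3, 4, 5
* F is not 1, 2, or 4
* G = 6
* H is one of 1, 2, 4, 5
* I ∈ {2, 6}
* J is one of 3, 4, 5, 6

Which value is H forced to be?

G must be 6 (only option left). Remove 6 from F, I, J.
That leaves I = 2. Eliminate 2 elsewhere: E, H.
The 4 still-open variables together cover exactly {1, 3, 4, 5} — 4 values for 4 variables — and 1 appears only in H's list, so H = 1.

1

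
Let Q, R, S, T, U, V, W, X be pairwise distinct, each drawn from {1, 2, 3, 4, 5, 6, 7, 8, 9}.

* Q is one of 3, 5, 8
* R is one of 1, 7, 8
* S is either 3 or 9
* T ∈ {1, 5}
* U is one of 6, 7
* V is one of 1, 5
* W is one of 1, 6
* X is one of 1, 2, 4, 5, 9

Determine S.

T and V share exactly the 2 values {1, 5}; by pigeonhole those values go to them, so strike 1, 5 from Q, R, W, X.
That leaves W = 6. Eliminate 6 elsewhere: U.
U must be 7 (only option left). Eliminate 7 elsewhere: R.
R has just one choice, so R = 8. Strike 8 from Q.
That leaves Q = 3. Strike 3 from S.
So S = 9.

9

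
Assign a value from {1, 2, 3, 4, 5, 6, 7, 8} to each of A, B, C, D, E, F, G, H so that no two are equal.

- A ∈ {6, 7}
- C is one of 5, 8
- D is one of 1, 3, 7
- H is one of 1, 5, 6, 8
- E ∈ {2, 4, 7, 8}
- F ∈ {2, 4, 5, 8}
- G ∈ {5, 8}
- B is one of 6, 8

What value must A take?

The 8 variables together cover exactly {1, 2, 3, 4, 5, 6, 7, 8} — 8 values for 8 variables — and 3 appears only in D's list, so D = 3.
Among the 7 still-open variables, 1 fits only H (and all 7 values in {1, 2, 4, 5, 6, 7, 8} must be used), so H = 1.
The 2 variables C and G are confined to {5, 8}, which locks those values in; drop them from B, E, F.
That leaves B = 6. Eliminate 6 elsewhere: A.
So A = 7.

7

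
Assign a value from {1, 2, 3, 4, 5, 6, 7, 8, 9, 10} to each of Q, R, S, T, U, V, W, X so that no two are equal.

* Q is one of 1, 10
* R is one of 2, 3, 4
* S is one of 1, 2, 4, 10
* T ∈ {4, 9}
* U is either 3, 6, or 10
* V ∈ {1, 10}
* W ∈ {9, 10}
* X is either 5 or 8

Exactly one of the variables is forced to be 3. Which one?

R

Q and V between them cover only {1, 10} — a naked pair. Remove those values from S, U, W.
That leaves W = 9. So T can't be 9.
T's domain is down to {4}, so T = 4. So R, S can't be 4.
That leaves S = 2. Strike 2 from R.
So 3 goes to R.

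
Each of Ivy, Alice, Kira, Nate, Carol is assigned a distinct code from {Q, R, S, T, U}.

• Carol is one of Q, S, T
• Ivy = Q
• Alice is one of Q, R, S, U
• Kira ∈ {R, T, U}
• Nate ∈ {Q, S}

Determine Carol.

T

Ivy must be Q (only option left). Strike Q from Alice, Nate, Carol.
Nate has just one choice, so Nate = S. Strike S from Alice, Carol.
So Carol = T.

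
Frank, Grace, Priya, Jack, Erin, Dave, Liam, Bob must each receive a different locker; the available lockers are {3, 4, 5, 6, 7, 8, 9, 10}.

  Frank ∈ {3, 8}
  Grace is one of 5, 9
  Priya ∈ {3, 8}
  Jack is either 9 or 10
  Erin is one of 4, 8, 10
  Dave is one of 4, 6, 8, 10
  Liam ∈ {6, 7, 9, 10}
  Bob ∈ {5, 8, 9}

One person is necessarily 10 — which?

Jack

The 8 variables draw from only 8 values {3, 4, 5, 6, 7, 8, 9, 10}, so each is used; only Liam can be 7, hence Liam = 7.
Among the 7 still-open variables, 6 fits only Dave (and all 7 values in {3, 4, 5, 6, 8, 9, 10} must be used), so Dave = 6.
The 6 still-open variables draw from only 6 values {3, 4, 5, 8, 9, 10}, so each is used; only Erin can be 4, hence Erin = 4.
The 5 still-open variables together cover exactly {3, 5, 8, 9, 10} — 5 values for 5 variables — and 10 appears only in Jack's list, so Jack = 10.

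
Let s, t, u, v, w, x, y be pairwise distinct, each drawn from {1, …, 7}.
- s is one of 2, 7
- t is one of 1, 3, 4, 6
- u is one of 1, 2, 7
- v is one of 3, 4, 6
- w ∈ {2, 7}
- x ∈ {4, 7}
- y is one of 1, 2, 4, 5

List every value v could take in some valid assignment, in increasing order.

3, 6

Among the 7 variables, 5 fits only y (and all 7 values in {1, 2, 3, 4, 5, 6, 7} must be used), so y = 5.
The 2 variables s and w are confined to {2, 7}, which locks those values in; drop them from u, x.
u must be 1 (only option left). Strike 1 from t.
x has just one choice, so x = 4. Remove 4 from t, v.
No further eliminations apply; v can still be any of 3, 6.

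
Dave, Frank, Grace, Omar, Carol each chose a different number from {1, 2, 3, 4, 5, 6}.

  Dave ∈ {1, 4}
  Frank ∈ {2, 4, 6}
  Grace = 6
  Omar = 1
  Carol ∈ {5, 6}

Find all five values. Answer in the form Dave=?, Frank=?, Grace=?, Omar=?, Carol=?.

Grace has just one choice, so Grace = 6. Remove 6 from Frank, Carol.
That leaves Omar = 1. Remove 1 from Dave.
That leaves Carol = 5.
Dave's domain is down to {4}, so Dave = 4. Strike 4 from Frank.
Frank must be 2 (only option left).

Dave=4, Frank=2, Grace=6, Omar=1, Carol=5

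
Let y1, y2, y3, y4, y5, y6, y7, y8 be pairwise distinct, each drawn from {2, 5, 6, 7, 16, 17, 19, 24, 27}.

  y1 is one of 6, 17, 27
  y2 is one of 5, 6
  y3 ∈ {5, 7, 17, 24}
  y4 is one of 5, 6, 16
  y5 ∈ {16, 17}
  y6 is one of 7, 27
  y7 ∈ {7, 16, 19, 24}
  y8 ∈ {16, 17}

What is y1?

27

The 8 variables together cover exactly {5, 6, 7, 16, 17, 19, 24, 27} — 8 values for 8 variables — and 19 appears only in y7's list, so y7 = 19.
The 7 still-open variables draw from only 7 values {5, 6, 7, 16, 17, 24, 27}, so each is used; only y3 can be 24, hence y3 = 24.
Among the 6 still-open variables, 7 fits only y6 (and all 6 values in {5, 6, 7, 16, 17, 27} must be used), so y6 = 7.
The 5 still-open variables together cover exactly {5, 6, 16, 17, 27} — 5 values for 5 variables — and 27 appears only in y1's list, so y1 = 27.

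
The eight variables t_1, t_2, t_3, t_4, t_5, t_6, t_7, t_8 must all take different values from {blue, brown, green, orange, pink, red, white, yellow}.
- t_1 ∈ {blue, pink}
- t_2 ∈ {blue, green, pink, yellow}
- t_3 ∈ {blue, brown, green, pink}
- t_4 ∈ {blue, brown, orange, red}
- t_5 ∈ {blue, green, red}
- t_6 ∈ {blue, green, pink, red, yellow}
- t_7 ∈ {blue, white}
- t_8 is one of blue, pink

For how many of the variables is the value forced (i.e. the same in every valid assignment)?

3

Among the 8 variables, orange fits only t_4 (and all 8 values in {blue, brown, green, orange, pink, red, white, yellow} must be used), so t_4 = orange.
The 7 still-open variables draw from only 7 values {blue, brown, green, pink, red, white, yellow}, so each is used; only t_3 can be brown, hence t_3 = brown.
The 6 still-open variables draw from only 6 values {blue, green, pink, red, white, yellow}, so each is used; only t_7 can be white, hence t_7 = white.
t_1 and t_8 between them cover only {blue, pink} — a naked pair. Remove those values from t_2, t_5, t_6.
Determined: t_3=brown, t_4=orange, t_7=white. The other variables each still have more than one consistent value. That makes 3.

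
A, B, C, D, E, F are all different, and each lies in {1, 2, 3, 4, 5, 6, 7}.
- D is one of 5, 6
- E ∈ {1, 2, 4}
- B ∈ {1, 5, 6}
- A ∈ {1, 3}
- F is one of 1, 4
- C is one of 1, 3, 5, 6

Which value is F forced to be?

4

Among the 6 variables, 2 fits only E (and all 6 values in {1, 2, 3, 4, 5, 6} must be used), so E = 2.
The 5 still-open variables draw from only 5 values {1, 3, 4, 5, 6}, so each is used; only F can be 4, hence F = 4.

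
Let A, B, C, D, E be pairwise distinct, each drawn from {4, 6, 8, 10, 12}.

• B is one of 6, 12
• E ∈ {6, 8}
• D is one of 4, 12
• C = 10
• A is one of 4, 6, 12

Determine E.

C's domain is down to {10}, so C = 10.
The 4 still-open variables together cover exactly {4, 6, 8, 12} — 4 values for 4 variables — and 8 appears only in E's list, so E = 8.

8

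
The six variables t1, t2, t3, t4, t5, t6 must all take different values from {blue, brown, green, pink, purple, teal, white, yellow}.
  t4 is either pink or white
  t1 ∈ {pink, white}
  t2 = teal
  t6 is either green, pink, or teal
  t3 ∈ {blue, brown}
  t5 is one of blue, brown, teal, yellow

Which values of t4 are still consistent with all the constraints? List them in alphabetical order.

pink, white

t2 has just one choice, so t2 = teal. Strike teal from t5, t6.
t1 and t4 between them cover only {pink, white} — a naked pair. Remove those values from t6.
That leaves t6 = green.
No further eliminations apply; t4 can still be any of pink, white.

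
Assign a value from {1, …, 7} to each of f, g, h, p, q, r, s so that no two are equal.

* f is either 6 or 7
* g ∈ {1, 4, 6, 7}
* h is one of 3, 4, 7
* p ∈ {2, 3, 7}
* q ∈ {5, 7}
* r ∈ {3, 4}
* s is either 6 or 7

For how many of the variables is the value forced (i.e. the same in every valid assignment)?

3

The 7 variables draw from only 7 values {1, 2, 3, 4, 5, 6, 7}, so each is used; only g can be 1, hence g = 1.
The 6 still-open variables together cover exactly {2, 3, 4, 5, 6, 7} — 6 values for 6 variables — and 2 appears only in p's list, so p = 2.
The 5 still-open variables together cover exactly {3, 4, 5, 6, 7} — 5 values for 5 variables — and 5 appears only in q's list, so q = 5.
f and s share exactly the 2 values {6, 7}; by pigeonhole those values go to them, so strike 6, 7 from h.
Determined: g=1, p=2, q=5. The other variables each still have more than one consistent value. That makes 3.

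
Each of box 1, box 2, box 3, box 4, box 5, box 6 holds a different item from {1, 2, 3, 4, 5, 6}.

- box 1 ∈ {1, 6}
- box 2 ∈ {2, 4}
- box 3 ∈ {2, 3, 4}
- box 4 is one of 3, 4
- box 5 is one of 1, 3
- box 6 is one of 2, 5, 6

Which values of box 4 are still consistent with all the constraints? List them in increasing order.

3, 4

The 6 variables draw from only 6 values {1, 2, 3, 4, 5, 6}, so each is used; only box 6 can be 5, hence box 6 = 5.
The 5 still-open variables draw from only 5 values {1, 2, 3, 4, 6}, so each is used; only box 1 can be 6, hence box 1 = 6.
The 4 still-open variables draw from only 4 values {1, 2, 3, 4}, so each is used; only box 5 can be 1, hence box 5 = 1.
No further eliminations apply; box 4 can still be any of 3, 4.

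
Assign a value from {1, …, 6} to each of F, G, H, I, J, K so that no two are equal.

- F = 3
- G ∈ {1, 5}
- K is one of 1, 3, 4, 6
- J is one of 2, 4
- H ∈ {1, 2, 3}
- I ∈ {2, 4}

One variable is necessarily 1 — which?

F must be 3 (only option left). Remove 3 from H, K.
The 5 still-open variables together cover exactly {1, 2, 4, 5, 6} — 5 values for 5 variables — and 5 appears only in G's list, so G = 5.
The 4 still-open variables draw from only 4 values {1, 2, 4, 6}, so each is used; only K can be 6, hence K = 6.
Among the 3 still-open variables, 1 fits only H (and all 3 values in {1, 2, 4} must be used), so H = 1.

H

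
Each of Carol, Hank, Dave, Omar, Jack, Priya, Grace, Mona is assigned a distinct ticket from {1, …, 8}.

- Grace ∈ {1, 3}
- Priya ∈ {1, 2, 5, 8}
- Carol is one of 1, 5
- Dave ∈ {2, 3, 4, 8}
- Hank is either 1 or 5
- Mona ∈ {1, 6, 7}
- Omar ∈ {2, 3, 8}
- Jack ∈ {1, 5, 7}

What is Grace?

The 8 variables draw from only 8 values {1, 2, 3, 4, 5, 6, 7, 8}, so each is used; only Dave can be 4, hence Dave = 4.
The 7 still-open variables together cover exactly {1, 2, 3, 5, 6, 7, 8} — 7 values for 7 variables — and 6 appears only in Mona's list, so Mona = 6.
The 6 still-open variables together cover exactly {1, 2, 3, 5, 7, 8} — 6 values for 6 variables — and 7 appears only in Jack's list, so Jack = 7.
Carol and Hank between them cover only {1, 5} — a naked pair. Remove those values from Priya, Grace.
So Grace = 3.

3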